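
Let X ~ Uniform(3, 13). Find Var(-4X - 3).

For X ~ Uniform(3, 13):
Var(X) = \frac{25}{3}
Var(-4X - 3) = (-4)² × Var(X) = 16 × \frac{25}{3} = \frac{400}{3}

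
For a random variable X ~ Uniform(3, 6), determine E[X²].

Using the identity E[X²] = Var(X) + (E[X])²:
E[X] = \frac{9}{2}
Var(X) = \frac{3}{4}
E[X²] = \frac{3}{4} + (\frac{9}{2})²
= 21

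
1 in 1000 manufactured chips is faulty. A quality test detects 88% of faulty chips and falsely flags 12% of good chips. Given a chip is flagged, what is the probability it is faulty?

Let D = the rare event, + = positive/flagged.
P(D) = 1/1000
P(+|D) = 88/100 = 22/25
P(+|D') = 12/100 = 3/25
P(+) = P(+|D)P(D) + P(+|D')P(D')
     = \frac{22}{25} × \frac{1}{1000} + \frac{3}{25} × \frac{999}{1000}
     = \frac{3019}{25000}
P(D|+) = P(+|D)P(D)/P(+) = \frac{22}{3019}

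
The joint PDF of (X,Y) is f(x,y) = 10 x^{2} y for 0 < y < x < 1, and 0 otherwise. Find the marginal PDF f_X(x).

f_X(x) = ∫_0^x 10 x^{2} y dy = 5 x^{4}
for 0 < x < 1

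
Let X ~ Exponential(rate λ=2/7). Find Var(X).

For X ~ Exponential(rate λ=2/7):
Var(X) = \frac{49}{4}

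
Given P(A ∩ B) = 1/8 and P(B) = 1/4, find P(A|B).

P(A|B) = P(A ∩ B) / P(B)
= (1/8) / (1/4)
= 1/2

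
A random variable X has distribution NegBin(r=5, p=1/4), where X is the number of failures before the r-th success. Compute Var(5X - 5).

For X ~ NegBin(r=5, p=1/4), where X is the number of failures before the r-th success:
Var(X) = 60
Var(5X - 5) = (5)² × Var(X) = 25 × 60 = 1500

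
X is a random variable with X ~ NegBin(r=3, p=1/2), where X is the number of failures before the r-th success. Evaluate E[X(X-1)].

E[X(X-1)] = E[X² - X] = E[X²] - E[X]
E[X] = 3
E[X²] = Var(X) + (E[X])² = 6 + (3)² = 15
E[X(X-1)] = 15 - 3 = 12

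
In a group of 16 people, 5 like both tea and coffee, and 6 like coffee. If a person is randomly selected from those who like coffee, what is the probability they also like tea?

P(A ∩ B) = 5/16
P(B) = 6/16 = 3/8
P(A|B) = P(A ∩ B) / P(B) = (5/16) / (3/8) = 5/6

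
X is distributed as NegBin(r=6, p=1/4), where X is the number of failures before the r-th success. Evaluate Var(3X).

For X ~ NegBin(r=6, p=1/4), where X is the number of failures before the r-th success:
Var(X) = 72
Var(3X) = (3)² × Var(X) = 9 × 72 = 648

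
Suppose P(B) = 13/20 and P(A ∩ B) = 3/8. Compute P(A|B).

P(A|B) = P(A ∩ B) / P(B)
= (3/8) / (13/20)
= 15/26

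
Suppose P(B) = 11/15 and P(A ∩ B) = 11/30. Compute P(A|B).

P(A|B) = P(A ∩ B) / P(B)
= (11/30) / (11/15)
= 1/2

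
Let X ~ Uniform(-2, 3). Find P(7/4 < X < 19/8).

P(7/4 < X < 19/8) = ∫_{7/4}^{19/8} f(x) dx
where f(x) = \frac{1}{5}
= \frac{1}{8}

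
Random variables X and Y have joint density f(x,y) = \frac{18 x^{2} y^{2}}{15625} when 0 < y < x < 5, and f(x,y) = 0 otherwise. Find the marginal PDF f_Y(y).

f_Y(y) = ∫_y^5 \frac{18 x^{2} y^{2}}{15625} dx = \frac{6 y^{2} \left(125 - y^{3}\right)}{15625}
for 0 < y < 5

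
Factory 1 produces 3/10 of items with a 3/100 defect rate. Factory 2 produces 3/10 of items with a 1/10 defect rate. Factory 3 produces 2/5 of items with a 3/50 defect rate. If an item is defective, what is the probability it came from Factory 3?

Using Bayes' theorem:
P(F1) = 3/10, P(D|F1) = 3/100
P(F2) = 3/10, P(D|F2) = 1/10
P(F3) = 2/5, P(D|F3) = 3/50
P(D) = P(D|F1)P(F1) + P(D|F2)P(F2) + P(D|F3)P(F3)
     = \frac{63}{1000}
P(F3|D) = P(D|F3)P(F3) / P(D)
= \frac{8}{21}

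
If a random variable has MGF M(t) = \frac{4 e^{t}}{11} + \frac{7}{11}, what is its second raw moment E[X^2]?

To find E[X^2], compute M^(2)(0):
M^(1)(t) = \frac{4 e^{t}}{11}
M^(2)(t) = \frac{4 e^{t}}{11}
M^(2)(0) = \frac{4}{11}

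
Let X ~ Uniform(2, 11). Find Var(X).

For X ~ Uniform(2, 11):
Var(X) = \frac{27}{4}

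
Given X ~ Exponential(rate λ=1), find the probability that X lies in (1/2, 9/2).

P(1/2 < X < 9/2) = ∫_{1/2}^{9/2} f(x) dx
where f(x) = e^{- x}
= - \frac{1 - e^{4}}{e^{\frac{9}{2}}}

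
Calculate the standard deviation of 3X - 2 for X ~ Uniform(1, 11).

For X ~ Uniform(1, 11):
Var(X) = \frac{25}{3}
SD(X) = √(Var(X)) = √(\frac{25}{3}) = \frac{5 \sqrt{3}}{3}
SD(3X - 2) = |3| × SD(X) = 3 × \frac{5 \sqrt{3}}{3} = 5 \sqrt{3}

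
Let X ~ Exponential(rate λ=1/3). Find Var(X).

For X ~ Exponential(rate λ=1/3):
Var(X) = 9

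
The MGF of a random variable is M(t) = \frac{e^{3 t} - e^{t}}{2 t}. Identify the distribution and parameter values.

The MGF M(t) = \frac{e^{3 t} - e^{t}}{2 t} is the standard form for the Uniform distribution.
Comparing with the known MGF formula identifies: Uniform(1, 3)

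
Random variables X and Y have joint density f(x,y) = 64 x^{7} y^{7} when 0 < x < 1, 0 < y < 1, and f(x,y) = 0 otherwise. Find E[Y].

E[Y] = ∫_0^1 ∫_0^1 y × f(x,y) dx dy
= \frac{8}{9}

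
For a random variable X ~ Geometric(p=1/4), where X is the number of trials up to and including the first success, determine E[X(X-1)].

E[X(X-1)] = E[X² - X] = E[X²] - E[X]
E[X] = 4
E[X²] = Var(X) + (E[X])² = 12 + (4)² = 28
E[X(X-1)] = 28 - 4 = 24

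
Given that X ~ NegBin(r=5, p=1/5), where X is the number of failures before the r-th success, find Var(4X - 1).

For X ~ NegBin(r=5, p=1/5), where X is the number of failures before the r-th success:
Var(X) = 100
Var(4X - 1) = (4)² × Var(X) = 16 × 100 = 1600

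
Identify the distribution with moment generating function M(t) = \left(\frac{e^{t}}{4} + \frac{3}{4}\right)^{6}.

The MGF M(t) = \left(\frac{e^{t}}{4} + \frac{3}{4}\right)^{6} is the standard form for the Binomial distribution.
Comparing with the known MGF formula identifies: Binomial(n=6, p=1/4)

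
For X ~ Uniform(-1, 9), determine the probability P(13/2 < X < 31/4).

P(13/2 < X < 31/4) = ∫_{13/2}^{31/4} f(x) dx
where f(x) = \frac{1}{10}
= \frac{1}{8}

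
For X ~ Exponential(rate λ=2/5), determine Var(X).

For X ~ Exponential(rate λ=2/5):
Var(X) = \frac{25}{4}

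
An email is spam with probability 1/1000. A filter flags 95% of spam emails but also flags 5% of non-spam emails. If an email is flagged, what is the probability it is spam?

Let D = the rare event, + = positive/flagged.
P(D) = 1/1000
P(+|D) = 95/100 = 19/20
P(+|D') = 5/100 = 1/20
P(+) = P(+|D)P(D) + P(+|D')P(D')
     = \frac{19}{20} × \frac{1}{1000} + \frac{1}{20} × \frac{999}{1000}
     = \frac{509}{10000}
P(D|+) = P(+|D)P(D)/P(+) = \frac{19}{1018}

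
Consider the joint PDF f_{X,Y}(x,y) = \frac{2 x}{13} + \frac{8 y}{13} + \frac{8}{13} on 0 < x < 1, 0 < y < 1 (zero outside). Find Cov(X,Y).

E[XY] = ∫∫ xy × f(x,y) dx dy = \frac{11}{39}
E[X] = \frac{20}{39}
E[Y] = \frac{43}{78}
Cov(X,Y) = E[XY] - E[X]E[Y] = - \frac{1}{1521}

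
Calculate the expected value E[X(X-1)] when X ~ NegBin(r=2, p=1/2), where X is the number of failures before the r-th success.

E[X(X-1)] = E[X² - X] = E[X²] - E[X]
E[X] = 2
E[X²] = Var(X) + (E[X])² = 4 + (2)² = 8
E[X(X-1)] = 8 - 2 = 6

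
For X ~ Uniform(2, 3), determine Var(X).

For X ~ Uniform(2, 3):
Var(X) = \frac{1}{12}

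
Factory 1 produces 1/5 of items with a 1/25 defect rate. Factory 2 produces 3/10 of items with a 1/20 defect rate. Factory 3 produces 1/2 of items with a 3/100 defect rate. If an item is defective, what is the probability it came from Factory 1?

Using Bayes' theorem:
P(F1) = 1/5, P(D|F1) = 1/25
P(F2) = 3/10, P(D|F2) = 1/20
P(F3) = 1/2, P(D|F3) = 3/100
P(D) = P(D|F1)P(F1) + P(D|F2)P(F2) + P(D|F3)P(F3)
     = \frac{19}{500}
P(F1|D) = P(D|F1)P(F1) / P(D)
= \frac{4}{19}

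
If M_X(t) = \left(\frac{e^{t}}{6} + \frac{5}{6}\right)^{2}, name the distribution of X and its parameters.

The MGF M(t) = \left(\frac{e^{t}}{6} + \frac{5}{6}\right)^{2} is the standard form for the Binomial distribution.
Comparing with the known MGF formula identifies: Binomial(n=2, p=1/6)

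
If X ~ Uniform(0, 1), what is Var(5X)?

For X ~ Uniform(0, 1):
Var(X) = \frac{1}{12}
Var(5X) = (5)² × Var(X) = 25 × \frac{1}{12} = \frac{25}{12}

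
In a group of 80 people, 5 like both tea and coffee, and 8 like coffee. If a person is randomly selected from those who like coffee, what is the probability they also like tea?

P(A ∩ B) = 5/80 = 1/16
P(B) = 8/80 = 1/10
P(A|B) = P(A ∩ B) / P(B) = (1/16) / (1/10) = 5/8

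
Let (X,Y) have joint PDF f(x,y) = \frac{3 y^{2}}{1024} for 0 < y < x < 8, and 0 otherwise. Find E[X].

f_X(x) = ∫_0^x \frac{3 y^{2}}{1024} dy = \frac{x^{3}}{1024}
E[X] = ∫_0^8 x × (\frac{x^{3}}{1024}) dx = \frac{32}{5}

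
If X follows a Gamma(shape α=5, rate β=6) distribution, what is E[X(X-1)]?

E[X(X-1)] = E[X² - X] = E[X²] - E[X]
E[X] = \frac{5}{6}
E[X²] = Var(X) + (E[X])² = \frac{5}{36} + (\frac{5}{6})² = \frac{5}{6}
E[X(X-1)] = \frac{5}{6} - \frac{5}{6} = 0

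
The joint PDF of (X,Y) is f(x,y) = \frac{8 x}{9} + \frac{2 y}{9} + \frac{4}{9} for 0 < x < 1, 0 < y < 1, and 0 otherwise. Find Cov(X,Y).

E[XY] = ∫∫ xy × f(x,y) dx dy = \frac{8}{27}
E[X] = \frac{31}{54}
E[Y] = \frac{14}{27}
Cov(X,Y) = E[XY] - E[X]E[Y] = - \frac{1}{729}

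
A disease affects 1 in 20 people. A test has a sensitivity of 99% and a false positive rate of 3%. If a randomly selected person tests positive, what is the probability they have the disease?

Let D = the rare event, + = positive/flagged.
P(D) = 1/20
P(+|D) = 99/100
P(+|D') = 3/100
P(+) = P(+|D)P(D) + P(+|D')P(D')
     = \frac{99}{100} × \frac{1}{20} + \frac{3}{100} × \frac{19}{20}
     = \frac{39}{500}
P(D|+) = P(+|D)P(D)/P(+) = \frac{33}{52}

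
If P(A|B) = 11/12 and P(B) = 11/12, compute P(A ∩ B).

By definition, P(A|B) = P(A ∩ B) / P(B)
So P(A ∩ B) = P(A|B) × P(B)
= 11/12 × 11/12
= 121/144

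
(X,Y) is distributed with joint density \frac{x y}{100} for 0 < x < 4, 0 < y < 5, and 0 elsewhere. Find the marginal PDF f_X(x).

f_X(x) = ∫_0^5 f(x,y) dy
= ∫_0^5 \frac{x y}{100} dy
= \frac{x}{8} for 0 < x < 4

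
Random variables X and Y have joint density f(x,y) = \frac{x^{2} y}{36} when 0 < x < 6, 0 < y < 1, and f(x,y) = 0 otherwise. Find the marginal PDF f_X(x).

f_X(x) = ∫_0^1 f(x,y) dy
= ∫_0^1 \frac{x^{2} y}{36} dy
= \frac{x^{2}}{72} for 0 < x < 6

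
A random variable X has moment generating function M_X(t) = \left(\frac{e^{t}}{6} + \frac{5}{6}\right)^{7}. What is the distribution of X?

The MGF M(t) = \left(\frac{e^{t}}{6} + \frac{5}{6}\right)^{7} is the standard form for the Binomial distribution.
Comparing with the known MGF formula identifies: Binomial(n=7, p=1/6)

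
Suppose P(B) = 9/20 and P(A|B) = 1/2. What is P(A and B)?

By definition, P(A|B) = P(A ∩ B) / P(B)
So P(A ∩ B) = P(A|B) × P(B)
= 1/2 × 9/20
= 9/40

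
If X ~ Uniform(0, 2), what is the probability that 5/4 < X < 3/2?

P(5/4 < X < 3/2) = ∫_{5/4}^{3/2} f(x) dx
where f(x) = \frac{1}{2}
= \frac{1}{8}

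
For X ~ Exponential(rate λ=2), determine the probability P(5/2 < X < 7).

P(5/2 < X < 7) = ∫_{5/2}^{7} f(x) dx
where f(x) = 2 e^{- 2 x}
= - \frac{1 - e^{9}}{e^{14}}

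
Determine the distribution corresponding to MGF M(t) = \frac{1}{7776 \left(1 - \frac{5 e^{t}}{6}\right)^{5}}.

The MGF M(t) = \frac{1}{7776 \left(1 - \frac{5 e^{t}}{6}\right)^{5}} is the standard form for the NegativeBinomial distribution.
Comparing with the known MGF formula identifies: NegBin(r=5, p=1/6), X = failures before r-th success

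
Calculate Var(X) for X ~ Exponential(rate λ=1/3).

For X ~ Exponential(rate λ=1/3):
Var(X) = 9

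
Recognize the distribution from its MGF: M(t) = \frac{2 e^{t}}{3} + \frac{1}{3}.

The MGF M(t) = \frac{2 e^{t}}{3} + \frac{1}{3} is the standard form for the Bernoulli distribution.
Comparing with the known MGF formula identifies: Bernoulli(p=2/3)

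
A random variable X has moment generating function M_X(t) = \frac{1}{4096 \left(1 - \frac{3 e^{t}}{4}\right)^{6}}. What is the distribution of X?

The MGF M(t) = \frac{1}{4096 \left(1 - \frac{3 e^{t}}{4}\right)^{6}} is the standard form for the NegativeBinomial distribution.
Comparing with the known MGF formula identifies: NegBin(r=6, p=1/4), X = failures before r-th success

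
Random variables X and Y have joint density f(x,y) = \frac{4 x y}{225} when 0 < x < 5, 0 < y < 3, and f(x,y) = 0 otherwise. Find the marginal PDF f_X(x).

f_X(x) = ∫_0^3 f(x,y) dy
= ∫_0^3 \frac{4 x y}{225} dy
= \frac{2 x}{25} for 0 < x < 5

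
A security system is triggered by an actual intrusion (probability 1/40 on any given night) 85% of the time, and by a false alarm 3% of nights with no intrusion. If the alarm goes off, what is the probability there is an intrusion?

Let D = the rare event, + = positive/flagged.
P(D) = 1/40
P(+|D) = 85/100 = 17/20
P(+|D') = 3/100
P(+) = P(+|D)P(D) + P(+|D')P(D')
     = \frac{17}{20} × \frac{1}{40} + \frac{3}{100} × \frac{39}{40}
     = \frac{101}{2000}
P(D|+) = P(+|D)P(D)/P(+) = \frac{85}{202}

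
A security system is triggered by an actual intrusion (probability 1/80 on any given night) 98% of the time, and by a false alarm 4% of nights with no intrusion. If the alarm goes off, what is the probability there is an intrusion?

Let D = the rare event, + = positive/flagged.
P(D) = 1/80
P(+|D) = 98/100 = 49/50
P(+|D') = 4/100 = 1/25
P(+) = P(+|D)P(D) + P(+|D')P(D')
     = \frac{49}{50} × \frac{1}{80} + \frac{1}{25} × \frac{79}{80}
     = \frac{207}{4000}
P(D|+) = P(+|D)P(D)/P(+) = \frac{49}{207}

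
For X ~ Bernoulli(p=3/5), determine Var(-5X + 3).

For X ~ Bernoulli(p=3/5):
Var(X) = \frac{6}{25}
Var(-5X + 3) = (-5)² × Var(X) = 25 × \frac{6}{25} = 6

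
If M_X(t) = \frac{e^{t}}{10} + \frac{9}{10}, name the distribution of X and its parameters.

The MGF M(t) = \frac{e^{t}}{10} + \frac{9}{10} is the standard form for the Bernoulli distribution.
Comparing with the known MGF formula identifies: Bernoulli(p=1/10)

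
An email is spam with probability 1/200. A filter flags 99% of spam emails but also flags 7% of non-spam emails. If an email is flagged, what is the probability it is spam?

Let D = the rare event, + = positive/flagged.
P(D) = 1/200
P(+|D) = 99/100
P(+|D') = 7/100
P(+) = P(+|D)P(D) + P(+|D')P(D')
     = \frac{99}{100} × \frac{1}{200} + \frac{7}{100} × \frac{199}{200}
     = \frac{373}{5000}
P(D|+) = P(+|D)P(D)/P(+) = \frac{99}{1492}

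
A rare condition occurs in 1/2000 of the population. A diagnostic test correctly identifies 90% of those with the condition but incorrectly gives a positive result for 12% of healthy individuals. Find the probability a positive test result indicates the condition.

Let D = the rare event, + = positive/flagged.
P(D) = 1/2000
P(+|D) = 90/100 = 9/10
P(+|D') = 12/100 = 3/25
P(+) = P(+|D)P(D) + P(+|D')P(D')
     = \frac{9}{10} × \frac{1}{2000} + \frac{3}{25} × \frac{1999}{2000}
     = \frac{12039}{100000}
P(D|+) = P(+|D)P(D)/P(+) = \frac{15}{4013}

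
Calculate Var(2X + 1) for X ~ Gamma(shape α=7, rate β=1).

For X ~ Gamma(shape α=7, rate β=1):
Var(X) = 7
Var(2X + 1) = (2)² × Var(X) = 4 × 7 = 28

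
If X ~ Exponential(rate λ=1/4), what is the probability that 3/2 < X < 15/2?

P(3/2 < X < 15/2) = ∫_{3/2}^{15/2} f(x) dx
where f(x) = \frac{e^{- \frac{x}{4}}}{4}
= - \frac{1 - e^{\frac{3}{2}}}{e^{\frac{15}{8}}}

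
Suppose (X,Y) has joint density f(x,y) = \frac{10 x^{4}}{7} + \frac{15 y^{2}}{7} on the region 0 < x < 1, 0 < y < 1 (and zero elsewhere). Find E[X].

E[X] = ∫_0^1 ∫_0^1 x × f(x,y) dy dx
= ∫_0^1 ∫_0^1 x × (\frac{10 x^{4}}{7} + \frac{15 y^{2}}{7}) dy dx
= \frac{25}{42}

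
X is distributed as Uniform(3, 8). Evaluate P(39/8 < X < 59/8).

P(39/8 < X < 59/8) = ∫_{39/8}^{59/8} f(x) dx
where f(x) = \frac{1}{5}
= \frac{1}{2}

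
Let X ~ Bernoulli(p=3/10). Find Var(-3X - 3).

For X ~ Bernoulli(p=3/10):
Var(X) = \frac{21}{100}
Var(-3X - 3) = (-3)² × Var(X) = 9 × \frac{21}{100} = \frac{189}{100}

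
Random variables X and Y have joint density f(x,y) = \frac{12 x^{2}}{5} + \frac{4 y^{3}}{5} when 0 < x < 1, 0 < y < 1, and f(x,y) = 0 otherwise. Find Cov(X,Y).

E[XY] = ∫∫ xy × f(x,y) dx dy = \frac{19}{50}
E[X] = \frac{7}{10}
E[Y] = \frac{14}{25}
Cov(X,Y) = E[XY] - E[X]E[Y] = - \frac{3}{250}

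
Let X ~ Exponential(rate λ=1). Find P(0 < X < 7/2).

P(0 < X < 7/2) = ∫_{0}^{7/2} f(x) dx
where f(x) = e^{- x}
= 1 - e^{- \frac{7}{2}}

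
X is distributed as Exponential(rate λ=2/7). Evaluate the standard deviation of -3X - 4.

For X ~ Exponential(rate λ=2/7):
Var(X) = \frac{49}{4}
SD(X) = √(Var(X)) = √(\frac{49}{4}) = \frac{7}{2}
SD(-3X - 4) = |-3| × SD(X) = 3 × \frac{7}{2} = \frac{21}{2}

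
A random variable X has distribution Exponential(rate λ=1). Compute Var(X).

For X ~ Exponential(rate λ=1):
Var(X) = 1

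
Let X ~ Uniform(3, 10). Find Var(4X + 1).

For X ~ Uniform(3, 10):
Var(X) = \frac{49}{12}
Var(4X + 1) = (4)² × Var(X) = 16 × \frac{49}{12} = \frac{196}{3}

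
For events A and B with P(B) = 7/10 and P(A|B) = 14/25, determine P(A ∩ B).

By definition, P(A|B) = P(A ∩ B) / P(B)
So P(A ∩ B) = P(A|B) × P(B)
= 14/25 × 7/10
= 49/125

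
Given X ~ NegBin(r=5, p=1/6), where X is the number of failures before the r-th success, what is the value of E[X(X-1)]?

E[X(X-1)] = E[X² - X] = E[X²] - E[X]
E[X] = 25
E[X²] = Var(X) + (E[X])² = 150 + (25)² = 775
E[X(X-1)] = 775 - 25 = 750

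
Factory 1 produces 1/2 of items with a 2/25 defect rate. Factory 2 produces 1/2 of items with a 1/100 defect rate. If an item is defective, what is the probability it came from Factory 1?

Using Bayes' theorem:
P(F1) = 1/2, P(D|F1) = 2/25
P(F2) = 1/2, P(D|F2) = 1/100
P(D) = P(D|F1)P(F1) + P(D|F2)P(F2)
     = \frac{9}{200}
P(F1|D) = P(D|F1)P(F1) / P(D)
= \frac{8}{9}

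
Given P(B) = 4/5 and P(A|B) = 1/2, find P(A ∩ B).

By definition, P(A|B) = P(A ∩ B) / P(B)
So P(A ∩ B) = P(A|B) × P(B)
= 1/2 × 4/5
= 2/5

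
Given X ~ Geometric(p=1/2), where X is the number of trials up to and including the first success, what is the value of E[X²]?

Using the identity E[X²] = Var(X) + (E[X])²:
E[X] = 2
Var(X) = 2
E[X²] = 2 + (2)²
= 6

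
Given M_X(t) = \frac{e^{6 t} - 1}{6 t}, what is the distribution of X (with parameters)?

The MGF M(t) = \frac{e^{6 t} - 1}{6 t} is the standard form for the Uniform distribution.
Comparing with the known MGF formula identifies: Uniform(0, 6)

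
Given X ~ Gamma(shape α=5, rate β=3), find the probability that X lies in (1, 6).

P(1 < X < 6) = ∫_{1}^{6} f(x) dx
where f(x) = \frac{81 x^{4} e^{- 3 x}}{8}
= \frac{-44216 + 131 e^{15}}{8 e^{18}}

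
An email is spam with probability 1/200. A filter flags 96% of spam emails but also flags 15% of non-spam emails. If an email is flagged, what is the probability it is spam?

Let D = the rare event, + = positive/flagged.
P(D) = 1/200
P(+|D) = 96/100 = 24/25
P(+|D') = 15/100 = 3/20
P(+) = P(+|D)P(D) + P(+|D')P(D')
     = \frac{24}{25} × \frac{1}{200} + \frac{3}{20} × \frac{199}{200}
     = \frac{3081}{20000}
P(D|+) = P(+|D)P(D)/P(+) = \frac{32}{1027}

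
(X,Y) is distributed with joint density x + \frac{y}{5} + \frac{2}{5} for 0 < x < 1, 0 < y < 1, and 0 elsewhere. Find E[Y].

E[Y] = ∫_0^1 ∫_0^1 y × f(x,y) dx dy
= \frac{31}{60}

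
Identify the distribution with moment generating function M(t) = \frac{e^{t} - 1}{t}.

The MGF M(t) = \frac{e^{t} - 1}{t} is the standard form for the Uniform distribution.
Comparing with the known MGF formula identifies: Uniform(0, 1)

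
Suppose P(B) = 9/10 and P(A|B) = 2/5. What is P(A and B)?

By definition, P(A|B) = P(A ∩ B) / P(B)
So P(A ∩ B) = P(A|B) × P(B)
= 2/5 × 9/10
= 9/25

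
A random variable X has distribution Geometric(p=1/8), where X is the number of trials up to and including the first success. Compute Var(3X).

For X ~ Geometric(p=1/8), where X is the number of trials up to and including the first success:
Var(X) = 56
Var(3X) = (3)² × Var(X) = 9 × 56 = 504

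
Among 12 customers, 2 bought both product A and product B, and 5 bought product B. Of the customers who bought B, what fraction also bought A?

P(A ∩ B) = 2/12 = 1/6
P(B) = 5/12
P(A|B) = P(A ∩ B) / P(B) = (1/6) / (5/12) = 2/5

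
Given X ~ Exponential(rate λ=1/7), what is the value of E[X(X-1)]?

E[X(X-1)] = E[X² - X] = E[X²] - E[X]
E[X] = 7
E[X²] = Var(X) + (E[X])² = 49 + (7)² = 98
E[X(X-1)] = 98 - 7 = 91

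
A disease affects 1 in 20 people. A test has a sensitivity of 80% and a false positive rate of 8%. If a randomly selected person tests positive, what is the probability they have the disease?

Let D = the rare event, + = positive/flagged.
P(D) = 1/20
P(+|D) = 80/100 = 4/5
P(+|D') = 8/100 = 2/25
P(+) = P(+|D)P(D) + P(+|D')P(D')
     = \frac{4}{5} × \frac{1}{20} + \frac{2}{25} × \frac{19}{20}
     = \frac{29}{250}
P(D|+) = P(+|D)P(D)/P(+) = \frac{10}{29}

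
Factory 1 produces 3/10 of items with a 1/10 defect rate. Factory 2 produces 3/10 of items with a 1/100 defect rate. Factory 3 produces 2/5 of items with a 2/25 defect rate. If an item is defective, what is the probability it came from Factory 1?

Using Bayes' theorem:
P(F1) = 3/10, P(D|F1) = 1/10
P(F2) = 3/10, P(D|F2) = 1/100
P(F3) = 2/5, P(D|F3) = 2/25
P(D) = P(D|F1)P(F1) + P(D|F2)P(F2) + P(D|F3)P(F3)
     = \frac{13}{200}
P(F1|D) = P(D|F1)P(F1) / P(D)
= \frac{6}{13}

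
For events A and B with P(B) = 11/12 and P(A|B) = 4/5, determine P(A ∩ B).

By definition, P(A|B) = P(A ∩ B) / P(B)
So P(A ∩ B) = P(A|B) × P(B)
= 4/5 × 11/12
= 11/15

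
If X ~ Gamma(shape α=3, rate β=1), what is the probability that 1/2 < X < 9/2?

P(1/2 < X < 9/2) = ∫_{1/2}^{9/2} f(x) dx
where f(x) = \frac{x^{2} e^{- x}}{2}
= \frac{-125 + 13 e^{4}}{8 e^{\frac{9}{2}}}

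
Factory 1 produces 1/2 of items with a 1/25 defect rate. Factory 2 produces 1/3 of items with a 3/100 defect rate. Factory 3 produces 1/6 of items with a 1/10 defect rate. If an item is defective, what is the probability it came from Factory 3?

Using Bayes' theorem:
P(F1) = 1/2, P(D|F1) = 1/25
P(F2) = 1/3, P(D|F2) = 3/100
P(F3) = 1/6, P(D|F3) = 1/10
P(D) = P(D|F1)P(F1) + P(D|F2)P(F2) + P(D|F3)P(F3)
     = \frac{7}{150}
P(F3|D) = P(D|F3)P(F3) / P(D)
= \frac{5}{14}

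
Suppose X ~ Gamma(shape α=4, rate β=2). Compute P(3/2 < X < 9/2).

P(3/2 < X < 9/2) = ∫_{3/2}^{9/2} f(x) dx
where f(x) = \frac{8 x^{3} e^{- 2 x}}{3}
= \frac{-172 + 13 e^{6}}{e^{9}}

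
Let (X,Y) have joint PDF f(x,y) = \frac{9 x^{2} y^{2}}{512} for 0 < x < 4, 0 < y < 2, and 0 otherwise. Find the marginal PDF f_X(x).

f_X(x) = ∫_0^2 f(x,y) dy
= ∫_0^2 \frac{9 x^{2} y^{2}}{512} dy
= \frac{3 x^{2}}{64} for 0 < x < 4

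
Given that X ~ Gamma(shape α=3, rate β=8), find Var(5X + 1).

For X ~ Gamma(shape α=3, rate β=8):
Var(X) = \frac{3}{64}
Var(5X + 1) = (5)² × Var(X) = 25 × \frac{3}{64} = \frac{75}{64}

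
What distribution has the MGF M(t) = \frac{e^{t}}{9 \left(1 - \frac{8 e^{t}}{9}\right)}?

The MGF M(t) = \frac{e^{t}}{9 \left(1 - \frac{8 e^{t}}{9}\right)} is the standard form for the Geometric distribution.
Comparing with the known MGF formula identifies: Geometric(p=1/9), X = trial number of first success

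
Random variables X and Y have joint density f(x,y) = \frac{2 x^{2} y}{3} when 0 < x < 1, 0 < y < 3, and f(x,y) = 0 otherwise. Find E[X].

f_X(x) = ∫_0^3 \frac{2 x^{2} y}{3} dy = 3 x^{2}
E[X] = ∫_0^1 x × (3 x^{2}) dx = \frac{3}{4}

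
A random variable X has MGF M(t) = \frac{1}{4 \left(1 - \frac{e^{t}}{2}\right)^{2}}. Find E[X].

To find E[X], compute M^(1)(0):
M^(1)(t) = \frac{e^{t}}{4 \left(1 - \frac{e^{t}}{2}\right)^{3}}
M^(1)(0) = 2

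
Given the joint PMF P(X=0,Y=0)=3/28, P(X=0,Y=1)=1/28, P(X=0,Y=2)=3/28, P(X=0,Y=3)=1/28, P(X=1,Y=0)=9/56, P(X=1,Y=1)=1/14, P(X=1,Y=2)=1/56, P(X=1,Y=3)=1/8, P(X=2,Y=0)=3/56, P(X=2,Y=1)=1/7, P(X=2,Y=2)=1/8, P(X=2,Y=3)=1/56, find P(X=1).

P(X=1) = P(X=1,Y=0) + P(X=1,Y=1) + P(X=1,Y=2) + P(X=1,Y=3)
= 9/56 + 1/14 + 1/56 + 1/8
= 3/8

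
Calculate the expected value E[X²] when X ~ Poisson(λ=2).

Using the identity E[X²] = Var(X) + (E[X])²:
E[X] = 2
Var(X) = 2
E[X²] = 2 + (2)²
= 6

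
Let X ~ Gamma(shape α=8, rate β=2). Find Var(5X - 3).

For X ~ Gamma(shape α=8, rate β=2):
Var(X) = 2
Var(5X - 3) = (5)² × Var(X) = 25 × 2 = 50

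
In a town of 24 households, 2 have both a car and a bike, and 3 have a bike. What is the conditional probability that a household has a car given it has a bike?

P(A ∩ B) = 2/24 = 1/12
P(B) = 3/24 = 1/8
P(A|B) = P(A ∩ B) / P(B) = (1/12) / (1/8) = 2/3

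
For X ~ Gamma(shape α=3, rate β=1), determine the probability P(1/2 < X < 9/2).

P(1/2 < X < 9/2) = ∫_{1/2}^{9/2} f(x) dx
where f(x) = \frac{x^{2} e^{- x}}{2}
= \frac{-125 + 13 e^{4}}{8 e^{\frac{9}{2}}}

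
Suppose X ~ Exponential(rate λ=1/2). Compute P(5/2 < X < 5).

P(5/2 < X < 5) = ∫_{5/2}^{5} f(x) dx
where f(x) = \frac{e^{- \frac{x}{2}}}{2}
= - \frac{1}{e^{\frac{5}{2}}} + e^{- \frac{5}{4}}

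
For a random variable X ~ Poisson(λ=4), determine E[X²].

Using the identity E[X²] = Var(X) + (E[X])²:
E[X] = 4
Var(X) = 4
E[X²] = 4 + (4)²
= 20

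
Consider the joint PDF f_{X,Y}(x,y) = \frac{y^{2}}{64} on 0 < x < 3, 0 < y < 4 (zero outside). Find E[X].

f_X(x) = ∫_0^4 \frac{y^{2}}{64} dy = \frac{1}{3}
E[X] = ∫_0^3 x × (\frac{1}{3}) dx = \frac{3}{2}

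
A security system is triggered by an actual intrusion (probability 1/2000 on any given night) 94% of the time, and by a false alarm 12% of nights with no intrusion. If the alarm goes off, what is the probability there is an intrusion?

Let D = the rare event, + = positive/flagged.
P(D) = 1/2000
P(+|D) = 94/100 = 47/50
P(+|D') = 12/100 = 3/25
P(+) = P(+|D)P(D) + P(+|D')P(D')
     = \frac{47}{50} × \frac{1}{2000} + \frac{3}{25} × \frac{1999}{2000}
     = \frac{12041}{100000}
P(D|+) = P(+|D)P(D)/P(+) = \frac{47}{12041}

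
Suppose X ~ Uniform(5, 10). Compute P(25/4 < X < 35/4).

P(25/4 < X < 35/4) = ∫_{25/4}^{35/4} f(x) dx
where f(x) = \frac{1}{5}
= \frac{1}{2}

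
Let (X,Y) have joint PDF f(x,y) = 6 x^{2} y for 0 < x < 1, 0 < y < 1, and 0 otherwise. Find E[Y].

E[Y] = ∫_0^1 ∫_0^1 y × f(x,y) dx dy
= \frac{2}{3}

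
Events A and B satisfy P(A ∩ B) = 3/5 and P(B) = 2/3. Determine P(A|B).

P(A|B) = P(A ∩ B) / P(B)
= (3/5) / (2/3)
= 9/10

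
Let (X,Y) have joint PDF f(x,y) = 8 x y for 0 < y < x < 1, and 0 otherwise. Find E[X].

f_X(x) = ∫_0^x 8 x y dy = 4 x^{3}
E[X] = ∫_0^1 x × (4 x^{3}) dx = \frac{4}{5}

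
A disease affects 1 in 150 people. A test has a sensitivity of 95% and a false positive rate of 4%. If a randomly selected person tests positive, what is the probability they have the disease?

Let D = the rare event, + = positive/flagged.
P(D) = 1/150
P(+|D) = 95/100 = 19/20
P(+|D') = 4/100 = 1/25
P(+) = P(+|D)P(D) + P(+|D')P(D')
     = \frac{19}{20} × \frac{1}{150} + \frac{1}{25} × \frac{149}{150}
     = \frac{691}{15000}
P(D|+) = P(+|D)P(D)/P(+) = \frac{95}{691}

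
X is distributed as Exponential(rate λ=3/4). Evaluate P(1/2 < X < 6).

P(1/2 < X < 6) = ∫_{1/2}^{6} f(x) dx
where f(x) = \frac{3 e^{- \frac{3 x}{4}}}{4}
= - \frac{1}{e^{\frac{9}{2}}} + e^{- \frac{3}{8}}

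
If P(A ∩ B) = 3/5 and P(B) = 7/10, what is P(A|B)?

P(A|B) = P(A ∩ B) / P(B)
= (3/5) / (7/10)
= 6/7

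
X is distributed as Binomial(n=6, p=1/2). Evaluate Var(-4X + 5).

For X ~ Binomial(n=6, p=1/2):
Var(X) = \frac{3}{2}
Var(-4X + 5) = (-4)² × Var(X) = 16 × \frac{3}{2} = 24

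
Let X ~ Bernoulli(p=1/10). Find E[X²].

Using the identity E[X²] = Var(X) + (E[X])²:
E[X] = \frac{1}{10}
Var(X) = \frac{9}{100}
E[X²] = \frac{9}{100} + (\frac{1}{10})²
= \frac{1}{10}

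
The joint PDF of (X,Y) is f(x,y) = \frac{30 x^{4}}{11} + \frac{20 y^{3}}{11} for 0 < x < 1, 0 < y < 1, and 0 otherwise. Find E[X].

E[X] = ∫_0^1 ∫_0^1 x × f(x,y) dy dx
= ∫_0^1 ∫_0^1 x × (\frac{30 x^{4}}{11} + \frac{20 y^{3}}{11}) dy dx
= \frac{15}{22}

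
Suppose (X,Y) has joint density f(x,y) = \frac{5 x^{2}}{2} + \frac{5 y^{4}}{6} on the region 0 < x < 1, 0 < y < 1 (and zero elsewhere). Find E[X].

E[X] = ∫_0^1 ∫_0^1 x × f(x,y) dy dx
= ∫_0^1 ∫_0^1 x × (\frac{5 x^{2}}{2} + \frac{5 y^{4}}{6}) dy dx
= \frac{17}{24}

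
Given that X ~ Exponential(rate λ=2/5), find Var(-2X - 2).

For X ~ Exponential(rate λ=2/5):
Var(X) = \frac{25}{4}
Var(-2X - 2) = (-2)² × Var(X) = 4 × \frac{25}{4} = 25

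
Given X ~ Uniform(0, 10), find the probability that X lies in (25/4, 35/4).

P(25/4 < X < 35/4) = ∫_{25/4}^{35/4} f(x) dx
where f(x) = \frac{1}{10}
= \frac{1}{4}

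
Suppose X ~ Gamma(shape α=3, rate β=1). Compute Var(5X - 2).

For X ~ Gamma(shape α=3, rate β=1):
Var(X) = 3
Var(5X - 2) = (5)² × Var(X) = 25 × 3 = 75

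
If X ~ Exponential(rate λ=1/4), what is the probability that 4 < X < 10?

P(4 < X < 10) = ∫_{4}^{10} f(x) dx
where f(x) = \frac{e^{- \frac{x}{4}}}{4}
= - \frac{1}{e^{\frac{5}{2}}} + e^{-1}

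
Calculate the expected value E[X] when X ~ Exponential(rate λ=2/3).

For X ~ Exponential(rate λ=2/3), the expected value is:
E[X] = \frac{3}{2}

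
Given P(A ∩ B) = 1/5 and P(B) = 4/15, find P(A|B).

P(A|B) = P(A ∩ B) / P(B)
= (1/5) / (4/15)
= 3/4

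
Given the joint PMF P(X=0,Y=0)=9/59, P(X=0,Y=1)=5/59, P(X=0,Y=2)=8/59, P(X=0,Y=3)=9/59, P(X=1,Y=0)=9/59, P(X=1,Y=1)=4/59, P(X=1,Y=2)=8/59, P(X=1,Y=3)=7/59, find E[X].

First find marginal of X:
P(X=0) = 31/59
P(X=1) = 28/59
E[X] = 0 × 31/59 + 1 × 28/59 = 28/59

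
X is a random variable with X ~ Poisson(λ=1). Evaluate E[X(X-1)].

E[X(X-1)] = E[X² - X] = E[X²] - E[X]
E[X] = 1
E[X²] = Var(X) + (E[X])² = 1 + (1)² = 2
E[X(X-1)] = 2 - 1 = 1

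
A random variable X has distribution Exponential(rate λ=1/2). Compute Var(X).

For X ~ Exponential(rate λ=1/2):
Var(X) = 4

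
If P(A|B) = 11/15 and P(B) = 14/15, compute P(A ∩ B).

By definition, P(A|B) = P(A ∩ B) / P(B)
So P(A ∩ B) = P(A|B) × P(B)
= 11/15 × 14/15
= 154/225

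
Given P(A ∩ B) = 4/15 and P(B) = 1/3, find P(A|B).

P(A|B) = P(A ∩ B) / P(B)
= (4/15) / (1/3)
= 4/5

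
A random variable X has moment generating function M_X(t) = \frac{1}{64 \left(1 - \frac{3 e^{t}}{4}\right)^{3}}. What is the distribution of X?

The MGF M(t) = \frac{1}{64 \left(1 - \frac{3 e^{t}}{4}\right)^{3}} is the standard form for the NegativeBinomial distribution.
Comparing with the known MGF formula identifies: NegBin(r=3, p=1/4), X = failures before r-th success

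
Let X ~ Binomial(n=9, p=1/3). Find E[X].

For X ~ Binomial(n=9, p=1/3), the expected value is:
E[X] = 3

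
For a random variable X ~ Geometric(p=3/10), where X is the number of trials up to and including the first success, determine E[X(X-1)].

E[X(X-1)] = E[X² - X] = E[X²] - E[X]
E[X] = \frac{10}{3}
E[X²] = Var(X) + (E[X])² = \frac{70}{9} + (\frac{10}{3})² = \frac{170}{9}
E[X(X-1)] = \frac{170}{9} - \frac{10}{3} = \frac{140}{9}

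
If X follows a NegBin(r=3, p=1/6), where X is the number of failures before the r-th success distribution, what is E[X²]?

Using the identity E[X²] = Var(X) + (E[X])²:
E[X] = 15
Var(X) = 90
E[X²] = 90 + (15)²
= 315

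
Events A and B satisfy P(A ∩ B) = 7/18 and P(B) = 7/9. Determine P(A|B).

P(A|B) = P(A ∩ B) / P(B)
= (7/18) / (7/9)
= 1/2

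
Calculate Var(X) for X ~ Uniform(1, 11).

For X ~ Uniform(1, 11):
Var(X) = \frac{25}{3}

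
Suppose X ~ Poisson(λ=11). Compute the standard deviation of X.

For X ~ Poisson(λ=11):
Var(X) = 11
SD(X) = √(Var(X)) = √(11) = \sqrt{11}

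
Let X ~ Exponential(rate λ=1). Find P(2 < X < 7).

P(2 < X < 7) = ∫_{2}^{7} f(x) dx
where f(x) = e^{- x}
= - \frac{1 - e^{5}}{e^{7}}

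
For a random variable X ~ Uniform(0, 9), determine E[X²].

Using the identity E[X²] = Var(X) + (E[X])²:
E[X] = \frac{9}{2}
Var(X) = \frac{27}{4}
E[X²] = \frac{27}{4} + (\frac{9}{2})²
= 27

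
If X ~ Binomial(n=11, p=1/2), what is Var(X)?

For X ~ Binomial(n=11, p=1/2):
Var(X) = \frac{11}{4}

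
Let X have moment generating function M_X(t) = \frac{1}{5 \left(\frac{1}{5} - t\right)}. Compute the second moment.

To find E[X^2], compute M^(2)(0):
M^(1)(t) = \frac{1}{5 \left(\frac{1}{5} - t\right)^{2}}
M^(2)(t) = \frac{2}{5 \left(\frac{1}{5} - t\right)^{3}}
M^(2)(0) = 50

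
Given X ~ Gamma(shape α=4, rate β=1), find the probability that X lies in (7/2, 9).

P(7/2 < X < 9) = ∫_{7/2}^{9} f(x) dx
where f(x) = \frac{x^{3} e^{- x}}{6}
= - \frac{172}{e^{9}} + \frac{853}{48 e^{\frac{7}{2}}}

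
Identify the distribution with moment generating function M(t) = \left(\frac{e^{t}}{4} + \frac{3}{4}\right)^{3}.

The MGF M(t) = \left(\frac{e^{t}}{4} + \frac{3}{4}\right)^{3} is the standard form for the Binomial distribution.
Comparing with the known MGF formula identifies: Binomial(n=3, p=1/4)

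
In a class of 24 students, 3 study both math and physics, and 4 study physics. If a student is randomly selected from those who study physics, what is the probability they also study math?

P(A ∩ B) = 3/24 = 1/8
P(B) = 4/24 = 1/6
P(A|B) = P(A ∩ B) / P(B) = (1/8) / (1/6) = 3/4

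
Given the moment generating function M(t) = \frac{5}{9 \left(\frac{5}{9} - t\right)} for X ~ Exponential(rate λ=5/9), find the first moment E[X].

To find E[X], compute M^(1)(0):
M^(1)(t) = \frac{5}{9 \left(\frac{5}{9} - t\right)^{2}}
M^(1)(0) = \frac{9}{5}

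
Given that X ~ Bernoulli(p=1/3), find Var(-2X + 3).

For X ~ Bernoulli(p=1/3):
Var(X) = \frac{2}{9}
Var(-2X + 3) = (-2)² × Var(X) = 4 × \frac{2}{9} = \frac{8}{9}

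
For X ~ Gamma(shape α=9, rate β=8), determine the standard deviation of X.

For X ~ Gamma(shape α=9, rate β=8):
Var(X) = \frac{9}{64}
SD(X) = √(Var(X)) = √(\frac{9}{64}) = \frac{3}{8}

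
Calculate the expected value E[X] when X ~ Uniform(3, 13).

For X ~ Uniform(3, 13), the expected value is:
E[X] = 8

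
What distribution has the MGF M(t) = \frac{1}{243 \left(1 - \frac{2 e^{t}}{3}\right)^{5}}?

The MGF M(t) = \frac{1}{243 \left(1 - \frac{2 e^{t}}{3}\right)^{5}} is the standard form for the NegativeBinomial distribution.
Comparing with the known MGF formula identifies: NegBin(r=5, p=1/3), X = failures before r-th success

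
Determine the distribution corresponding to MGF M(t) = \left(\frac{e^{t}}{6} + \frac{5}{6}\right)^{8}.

The MGF M(t) = \left(\frac{e^{t}}{6} + \frac{5}{6}\right)^{8} is the standard form for the Binomial distribution.
Comparing with the known MGF formula identifies: Binomial(n=8, p=1/6)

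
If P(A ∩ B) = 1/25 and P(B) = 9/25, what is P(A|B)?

P(A|B) = P(A ∩ B) / P(B)
= (1/25) / (9/25)
= 1/9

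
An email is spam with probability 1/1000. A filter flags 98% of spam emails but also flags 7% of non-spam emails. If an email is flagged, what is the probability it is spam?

Let D = the rare event, + = positive/flagged.
P(D) = 1/1000
P(+|D) = 98/100 = 49/50
P(+|D') = 7/100
P(+) = P(+|D)P(D) + P(+|D')P(D')
     = \frac{49}{50} × \frac{1}{1000} + \frac{7}{100} × \frac{999}{1000}
     = \frac{7091}{100000}
P(D|+) = P(+|D)P(D)/P(+) = \frac{14}{1013}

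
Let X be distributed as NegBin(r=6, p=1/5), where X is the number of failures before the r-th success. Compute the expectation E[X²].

Using the identity E[X²] = Var(X) + (E[X])²:
E[X] = 24
Var(X) = 120
E[X²] = 120 + (24)²
= 696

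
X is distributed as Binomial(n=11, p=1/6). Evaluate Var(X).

For X ~ Binomial(n=11, p=1/6):
Var(X) = \frac{55}{36}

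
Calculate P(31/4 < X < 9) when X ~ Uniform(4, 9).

P(31/4 < X < 9) = ∫_{31/4}^{9} f(x) dx
where f(x) = \frac{1}{5}
= \frac{1}{4}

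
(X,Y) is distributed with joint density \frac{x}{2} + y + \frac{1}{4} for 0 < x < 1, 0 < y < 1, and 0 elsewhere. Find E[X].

E[X] = ∫_0^1 ∫_0^1 x × f(x,y) dy dx
= ∫_0^1 ∫_0^1 x × (\frac{x}{2} + y + \frac{1}{4}) dy dx
= \frac{13}{24}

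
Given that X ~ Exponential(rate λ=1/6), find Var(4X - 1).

For X ~ Exponential(rate λ=1/6):
Var(X) = 36
Var(4X - 1) = (4)² × Var(X) = 16 × 36 = 576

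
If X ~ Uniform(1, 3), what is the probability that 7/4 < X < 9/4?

P(7/4 < X < 9/4) = ∫_{7/4}^{9/4} f(x) dx
where f(x) = \frac{1}{2}
= \frac{1}{4}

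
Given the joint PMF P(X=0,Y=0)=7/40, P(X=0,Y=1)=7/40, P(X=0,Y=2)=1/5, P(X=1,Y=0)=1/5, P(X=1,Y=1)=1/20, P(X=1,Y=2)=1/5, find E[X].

First find marginal of X:
P(X=0) = 11/20
P(X=1) = 9/20
E[X] = 0 × 11/20 + 1 × 9/20 = 9/20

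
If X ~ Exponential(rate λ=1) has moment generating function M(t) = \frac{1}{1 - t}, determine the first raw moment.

To find E[X], compute M^(1)(0):
M^(1)(t) = \frac{1}{\left(1 - t\right)^{2}}
M^(1)(0) = 1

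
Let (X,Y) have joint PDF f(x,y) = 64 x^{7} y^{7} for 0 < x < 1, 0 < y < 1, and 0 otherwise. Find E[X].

E[X] = ∫_0^1 ∫_0^1 x × f(x,y) dy dx
= ∫_0^1 ∫_0^1 x × (64 x^{7} y^{7}) dy dx
= \frac{8}{9}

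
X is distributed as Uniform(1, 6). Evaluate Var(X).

For X ~ Uniform(1, 6):
Var(X) = \frac{25}{12}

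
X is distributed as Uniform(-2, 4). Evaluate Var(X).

For X ~ Uniform(-2, 4):
Var(X) = 3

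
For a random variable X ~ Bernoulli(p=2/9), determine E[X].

For X ~ Bernoulli(p=2/9), the expected value is:
E[X] = \frac{2}{9}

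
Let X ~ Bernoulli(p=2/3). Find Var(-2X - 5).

For X ~ Bernoulli(p=2/3):
Var(X) = \frac{2}{9}
Var(-2X - 5) = (-2)² × Var(X) = 4 × \frac{2}{9} = \frac{8}{9}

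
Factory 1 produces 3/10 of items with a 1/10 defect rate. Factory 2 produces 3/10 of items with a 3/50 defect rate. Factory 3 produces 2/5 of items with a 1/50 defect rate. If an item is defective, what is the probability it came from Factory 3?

Using Bayes' theorem:
P(F1) = 3/10, P(D|F1) = 1/10
P(F2) = 3/10, P(D|F2) = 3/50
P(F3) = 2/5, P(D|F3) = 1/50
P(D) = P(D|F1)P(F1) + P(D|F2)P(F2) + P(D|F3)P(F3)
     = \frac{7}{125}
P(F3|D) = P(D|F3)P(F3) / P(D)
= \frac{1}{7}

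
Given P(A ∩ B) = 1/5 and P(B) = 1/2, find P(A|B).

P(A|B) = P(A ∩ B) / P(B)
= (1/5) / (1/2)
= 2/5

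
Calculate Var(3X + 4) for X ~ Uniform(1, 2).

For X ~ Uniform(1, 2):
Var(X) = \frac{1}{12}
Var(3X + 4) = (3)² × Var(X) = 9 × \frac{1}{12} = \frac{3}{4}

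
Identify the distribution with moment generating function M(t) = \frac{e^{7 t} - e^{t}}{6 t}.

The MGF M(t) = \frac{e^{7 t} - e^{t}}{6 t} is the standard form for the Uniform distribution.
Comparing with the known MGF formula identifies: Uniform(1, 7)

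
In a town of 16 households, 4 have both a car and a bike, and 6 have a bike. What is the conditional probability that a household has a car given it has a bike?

P(A ∩ B) = 4/16 = 1/4
P(B) = 6/16 = 3/8
P(A|B) = P(A ∩ B) / P(B) = (1/4) / (3/8) = 2/3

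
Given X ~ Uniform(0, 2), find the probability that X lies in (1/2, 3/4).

P(1/2 < X < 3/4) = ∫_{1/2}^{3/4} f(x) dx
where f(x) = \frac{1}{2}
= \frac{1}{8}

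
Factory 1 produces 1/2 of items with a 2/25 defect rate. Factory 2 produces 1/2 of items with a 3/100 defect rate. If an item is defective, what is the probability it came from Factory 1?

Using Bayes' theorem:
P(F1) = 1/2, P(D|F1) = 2/25
P(F2) = 1/2, P(D|F2) = 3/100
P(D) = P(D|F1)P(F1) + P(D|F2)P(F2)
     = \frac{11}{200}
P(F1|D) = P(D|F1)P(F1) / P(D)
= \frac{8}{11}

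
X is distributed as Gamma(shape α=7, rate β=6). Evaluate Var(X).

For X ~ Gamma(shape α=7, rate β=6):
Var(X) = \frac{7}{36}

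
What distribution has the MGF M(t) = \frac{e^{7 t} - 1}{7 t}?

The MGF M(t) = \frac{e^{7 t} - 1}{7 t} is the standard form for the Uniform distribution.
Comparing with the known MGF formula identifies: Uniform(0, 7)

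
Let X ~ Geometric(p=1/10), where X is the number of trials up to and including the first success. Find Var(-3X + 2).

For X ~ Geometric(p=1/10), where X is the number of trials up to and including the first success:
Var(X) = 90
Var(-3X + 2) = (-3)² × Var(X) = 9 × 90 = 810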